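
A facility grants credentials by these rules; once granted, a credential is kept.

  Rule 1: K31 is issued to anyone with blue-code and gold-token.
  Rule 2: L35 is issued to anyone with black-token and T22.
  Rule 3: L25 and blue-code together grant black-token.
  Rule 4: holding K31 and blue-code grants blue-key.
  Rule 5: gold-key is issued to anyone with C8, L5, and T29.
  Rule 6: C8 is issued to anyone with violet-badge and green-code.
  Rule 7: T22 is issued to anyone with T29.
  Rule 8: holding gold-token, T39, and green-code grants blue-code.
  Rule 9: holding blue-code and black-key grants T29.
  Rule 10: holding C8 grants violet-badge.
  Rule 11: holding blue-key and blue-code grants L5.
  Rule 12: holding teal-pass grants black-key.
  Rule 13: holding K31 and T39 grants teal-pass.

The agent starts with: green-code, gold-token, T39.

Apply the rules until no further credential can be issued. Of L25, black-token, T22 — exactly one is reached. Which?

T22

Holding gold-token, T39, and green-code grants blue-code (Rule 8).
Holding blue-code and gold-token grants K31 (Rule 1).
Holding K31 and T39 grants teal-pass (Rule 13).
Holding teal-pass grants black-key (Rule 12).
Holding blue-code and black-key grants T29 (Rule 9).
Holding T29 grants T22 (Rule 7).
black-token would need L25 and blue-code (Rule 3), but L25 is never granted. No rule produces L25, and it is not given.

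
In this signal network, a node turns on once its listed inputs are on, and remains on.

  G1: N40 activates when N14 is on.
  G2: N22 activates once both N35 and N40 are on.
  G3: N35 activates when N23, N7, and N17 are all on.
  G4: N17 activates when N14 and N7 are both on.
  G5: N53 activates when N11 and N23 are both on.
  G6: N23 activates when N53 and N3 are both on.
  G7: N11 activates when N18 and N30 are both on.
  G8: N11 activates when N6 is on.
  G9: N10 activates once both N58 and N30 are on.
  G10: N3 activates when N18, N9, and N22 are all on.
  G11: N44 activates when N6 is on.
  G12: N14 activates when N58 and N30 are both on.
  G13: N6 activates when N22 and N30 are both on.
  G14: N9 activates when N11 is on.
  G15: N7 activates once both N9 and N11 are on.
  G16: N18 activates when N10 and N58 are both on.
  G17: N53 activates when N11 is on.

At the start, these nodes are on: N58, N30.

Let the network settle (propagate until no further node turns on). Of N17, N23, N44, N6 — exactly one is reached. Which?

N17

G9: N58 and N30 on → N10 on.
G12: N58 and N30 on → N14 on.
G16: N10 and N58 on → N18 on.
G7: N18 and N30 on → N11 on.
N11 is on, so N9 activates (G14).
G15: N9 and N11 on → N7 on.
N14 and N7 are on, so N17 activates (G4).
N6 would need N22 and N30 (G13), but N22 never turns on. N23 would need N53 and N3 (G6), but N3 never turns on. N44 would need N6 (G11), but N6 never turns on.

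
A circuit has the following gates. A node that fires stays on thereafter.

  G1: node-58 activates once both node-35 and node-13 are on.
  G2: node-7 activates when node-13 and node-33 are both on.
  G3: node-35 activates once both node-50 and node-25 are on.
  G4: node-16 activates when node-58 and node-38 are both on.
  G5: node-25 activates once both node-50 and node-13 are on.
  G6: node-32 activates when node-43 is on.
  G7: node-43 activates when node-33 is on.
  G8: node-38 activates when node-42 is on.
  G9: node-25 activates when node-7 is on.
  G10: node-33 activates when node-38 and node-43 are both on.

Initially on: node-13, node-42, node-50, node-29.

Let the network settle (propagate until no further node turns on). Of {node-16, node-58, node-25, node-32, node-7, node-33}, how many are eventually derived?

G8: node-42 on → node-38 on.
G5: node-50 and node-13 on → node-25 on.
G3: node-50 and node-25 on → node-35 on.
node-35 and node-13 are on, so node-58 activates (G1).
node-58 and node-38 are on, so node-16 activates (G4).
node-16: reached.
node-58: reached.
node-25: reached.
node-32 would need node-43 (G6), but node-43 never turns on.
node-7 would need node-13 and node-33 (G2), but node-33 never turns on.
node-33 would need node-38 and node-43 (G10), but node-43 never turns on.
Reached: node-16, node-58, and node-25 — 3 of the 6.

3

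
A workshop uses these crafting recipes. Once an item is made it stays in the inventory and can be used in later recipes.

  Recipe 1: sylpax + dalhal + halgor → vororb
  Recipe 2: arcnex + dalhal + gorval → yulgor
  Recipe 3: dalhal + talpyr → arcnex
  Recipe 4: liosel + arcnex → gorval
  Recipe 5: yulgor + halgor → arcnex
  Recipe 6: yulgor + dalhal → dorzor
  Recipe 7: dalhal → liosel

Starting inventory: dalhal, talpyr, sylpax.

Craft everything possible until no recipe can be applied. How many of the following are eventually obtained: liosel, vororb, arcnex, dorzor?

dalhal + talpyr → arcnex (Recipe 3).
Using Recipe 7, dalhal makes liosel.
liosel + arcnex → gorval (Recipe 4).
arcnex + dalhal + gorval → yulgor (Recipe 2).
yulgor + dalhal → dorzor (Recipe 6).
liosel: reached.
vororb would need sylpax, dalhal, and halgor (Recipe 1), but halgor is never obtained.
arcnex: reached.
dorzor: reached.
Reached: liosel, arcnex, and dorzor — 3 of the 4.

3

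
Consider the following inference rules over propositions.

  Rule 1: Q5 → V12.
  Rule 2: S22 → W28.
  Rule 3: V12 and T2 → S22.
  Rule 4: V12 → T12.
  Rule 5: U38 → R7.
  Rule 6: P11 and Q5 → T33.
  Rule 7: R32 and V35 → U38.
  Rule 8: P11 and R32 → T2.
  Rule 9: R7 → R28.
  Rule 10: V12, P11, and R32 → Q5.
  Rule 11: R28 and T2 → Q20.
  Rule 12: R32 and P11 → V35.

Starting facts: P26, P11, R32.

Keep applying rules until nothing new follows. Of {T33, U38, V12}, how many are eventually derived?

R32 and P11 hold, so V35 follows (Rule 12).
From R32 and V35, Rule 7 gives U38.
T33 would need P11 and Q5 (Rule 6), but Q5 is never established.
U38: reached.
V12 would need Q5 (Rule 1), but Q5 is never established.
Reached: U38 — 1 of the 3.

1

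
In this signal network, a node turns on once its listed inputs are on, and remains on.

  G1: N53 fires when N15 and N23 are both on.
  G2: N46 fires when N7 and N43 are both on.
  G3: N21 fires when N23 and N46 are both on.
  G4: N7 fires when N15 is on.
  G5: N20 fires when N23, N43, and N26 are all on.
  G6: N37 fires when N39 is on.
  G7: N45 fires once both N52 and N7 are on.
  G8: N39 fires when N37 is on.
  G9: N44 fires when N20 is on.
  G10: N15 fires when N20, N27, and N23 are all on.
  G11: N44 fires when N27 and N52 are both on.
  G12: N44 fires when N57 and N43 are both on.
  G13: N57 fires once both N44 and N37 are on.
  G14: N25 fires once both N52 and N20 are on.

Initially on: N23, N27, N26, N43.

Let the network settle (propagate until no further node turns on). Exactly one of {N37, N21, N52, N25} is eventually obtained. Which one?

N21

N23, N43, and N26 are on, so N20 fires (G5).
G10: N20, N27, and N23 on → N15 on.
G4: N15 on → N7 on.
N7 and N43 are on, so N46 fires (G2).
N23 and N46 are on, so N21 fires (G3).
N37 would need N39 (G6), but N39 never turns on. N25 would need N52 and N20 (G14), but N52 never turns on. No rule produces N52, and it is not given.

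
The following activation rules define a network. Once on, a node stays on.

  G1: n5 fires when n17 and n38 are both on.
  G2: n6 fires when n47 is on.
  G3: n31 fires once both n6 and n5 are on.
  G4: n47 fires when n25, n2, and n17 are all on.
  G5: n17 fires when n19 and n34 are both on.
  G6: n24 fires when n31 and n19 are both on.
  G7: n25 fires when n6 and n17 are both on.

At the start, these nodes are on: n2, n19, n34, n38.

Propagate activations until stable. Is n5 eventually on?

n19 and n34 are on, so n17 fires (G5).
n17 and n38 are on, so n5 fires (G1).

Yes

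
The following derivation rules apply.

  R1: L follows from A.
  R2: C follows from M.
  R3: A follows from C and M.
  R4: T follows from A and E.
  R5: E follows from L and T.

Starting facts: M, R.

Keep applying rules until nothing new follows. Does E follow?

E would need L and T (R5), but T is never established.

No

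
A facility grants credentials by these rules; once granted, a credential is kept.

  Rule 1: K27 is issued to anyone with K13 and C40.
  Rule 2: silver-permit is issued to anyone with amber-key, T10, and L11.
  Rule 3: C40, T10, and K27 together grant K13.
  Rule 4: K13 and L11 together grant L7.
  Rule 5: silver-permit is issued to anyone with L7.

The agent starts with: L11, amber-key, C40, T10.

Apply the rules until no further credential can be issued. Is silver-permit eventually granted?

Holding amber-key, T10, and L11 grants silver-permit (Rule 2).

Yes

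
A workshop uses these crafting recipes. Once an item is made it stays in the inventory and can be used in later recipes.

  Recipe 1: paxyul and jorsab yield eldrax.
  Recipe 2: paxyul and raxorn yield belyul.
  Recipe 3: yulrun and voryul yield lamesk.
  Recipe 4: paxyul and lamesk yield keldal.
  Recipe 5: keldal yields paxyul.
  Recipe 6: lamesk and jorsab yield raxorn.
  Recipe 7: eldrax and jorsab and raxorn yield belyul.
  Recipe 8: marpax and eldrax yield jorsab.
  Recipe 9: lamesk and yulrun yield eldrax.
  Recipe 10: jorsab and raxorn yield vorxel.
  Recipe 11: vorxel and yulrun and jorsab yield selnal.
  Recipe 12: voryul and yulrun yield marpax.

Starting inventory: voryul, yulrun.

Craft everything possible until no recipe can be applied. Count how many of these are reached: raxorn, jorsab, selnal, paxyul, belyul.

yulrun and voryul → lamesk (Recipe 3).
voryul and yulrun → marpax (Recipe 12).
Using Recipe 9, lamesk and yulrun make eldrax.
Using Recipe 8, marpax and eldrax make jorsab.
lamesk and jorsab → raxorn (Recipe 6).
Using Recipe 10, jorsab and raxorn make vorxel.
eldrax and jorsab and raxorn → belyul (Recipe 7).
vorxel and yulrun and jorsab → selnal (Recipe 11).
raxorn: reached.
jorsab: reached.
selnal: reached.
paxyul would need keldal (Recipe 5), but keldal is never obtained.
belyul: reached.
Reached: raxorn, jorsab, selnal, and belyul — 4 of the 5.

4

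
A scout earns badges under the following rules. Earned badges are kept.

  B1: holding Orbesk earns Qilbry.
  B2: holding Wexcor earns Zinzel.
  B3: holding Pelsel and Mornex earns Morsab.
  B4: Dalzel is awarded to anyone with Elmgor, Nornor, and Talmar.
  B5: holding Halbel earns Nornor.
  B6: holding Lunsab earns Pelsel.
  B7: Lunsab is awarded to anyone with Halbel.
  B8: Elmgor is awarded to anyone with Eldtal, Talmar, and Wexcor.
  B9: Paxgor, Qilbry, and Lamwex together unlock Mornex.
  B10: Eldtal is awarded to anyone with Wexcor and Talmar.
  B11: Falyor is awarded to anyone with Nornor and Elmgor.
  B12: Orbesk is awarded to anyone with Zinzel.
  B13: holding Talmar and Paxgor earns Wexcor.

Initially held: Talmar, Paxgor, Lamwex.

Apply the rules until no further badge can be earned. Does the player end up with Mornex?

With Talmar and Paxgor, Wexcor is earned (B13).
With Wexcor, Zinzel is earned (B2).
With Zinzel, Orbesk is earned (B12).
With Orbesk, Qilbry is earned (B1).
With Paxgor, Qilbry, and Lamwex, Mornex is earned (B9).

Yes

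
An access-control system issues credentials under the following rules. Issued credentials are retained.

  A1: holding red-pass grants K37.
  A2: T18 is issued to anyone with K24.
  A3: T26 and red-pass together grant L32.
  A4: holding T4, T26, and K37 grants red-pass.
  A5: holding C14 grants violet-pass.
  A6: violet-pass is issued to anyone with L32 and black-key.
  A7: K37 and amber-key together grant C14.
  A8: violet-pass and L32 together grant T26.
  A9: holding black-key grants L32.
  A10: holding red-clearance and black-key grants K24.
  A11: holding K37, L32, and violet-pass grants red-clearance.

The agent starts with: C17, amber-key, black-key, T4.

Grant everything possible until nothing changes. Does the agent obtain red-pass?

red-pass would need T4, T26, and K37 (A4), but K37 is never granted.

No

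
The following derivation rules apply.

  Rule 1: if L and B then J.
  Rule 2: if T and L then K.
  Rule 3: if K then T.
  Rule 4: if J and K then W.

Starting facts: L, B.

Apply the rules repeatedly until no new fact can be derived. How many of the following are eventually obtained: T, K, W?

0

T would need K (Rule 3), but K is never established.
K would need T and L (Rule 2), but T is never established.
W would need J and K (Rule 4), but K is never established.
None of the 3 are reached.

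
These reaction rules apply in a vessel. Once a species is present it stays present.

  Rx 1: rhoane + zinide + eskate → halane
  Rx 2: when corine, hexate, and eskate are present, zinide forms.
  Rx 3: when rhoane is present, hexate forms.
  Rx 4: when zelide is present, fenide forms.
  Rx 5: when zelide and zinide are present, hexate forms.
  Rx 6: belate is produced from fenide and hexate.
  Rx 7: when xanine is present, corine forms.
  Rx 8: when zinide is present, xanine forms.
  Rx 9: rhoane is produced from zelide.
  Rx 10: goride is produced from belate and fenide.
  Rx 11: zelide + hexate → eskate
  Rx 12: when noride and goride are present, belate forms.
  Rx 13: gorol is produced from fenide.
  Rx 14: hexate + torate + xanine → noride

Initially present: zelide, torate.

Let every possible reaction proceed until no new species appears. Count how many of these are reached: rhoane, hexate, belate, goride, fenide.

5

zelide present → fenide forms (Rx 4).
zelide present → rhoane forms (Rx 9).
rhoane present → hexate forms (Rx 3).
fenide and hexate present → belate forms (Rx 6).
belate and fenide present → goride forms (Rx 10).
rhoane: reached.
hexate: reached.
belate: reached.
goride: reached.
fenide: reached.
All 5 are reached.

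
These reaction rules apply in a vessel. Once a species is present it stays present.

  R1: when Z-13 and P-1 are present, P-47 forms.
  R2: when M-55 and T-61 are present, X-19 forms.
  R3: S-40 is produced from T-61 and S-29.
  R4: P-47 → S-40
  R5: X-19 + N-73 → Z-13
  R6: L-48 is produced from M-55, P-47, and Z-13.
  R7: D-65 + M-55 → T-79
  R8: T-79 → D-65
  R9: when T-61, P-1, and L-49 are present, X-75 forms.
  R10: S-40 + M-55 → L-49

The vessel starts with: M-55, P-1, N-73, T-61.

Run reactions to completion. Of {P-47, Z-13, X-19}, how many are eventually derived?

3

M-55 and T-61 present → X-19 forms (R2).
X-19 and N-73 present → Z-13 forms (R5).
Z-13 and P-1 present → P-47 forms (R1).
P-47: reached.
Z-13: reached.
X-19: reached.
All 3 are reached.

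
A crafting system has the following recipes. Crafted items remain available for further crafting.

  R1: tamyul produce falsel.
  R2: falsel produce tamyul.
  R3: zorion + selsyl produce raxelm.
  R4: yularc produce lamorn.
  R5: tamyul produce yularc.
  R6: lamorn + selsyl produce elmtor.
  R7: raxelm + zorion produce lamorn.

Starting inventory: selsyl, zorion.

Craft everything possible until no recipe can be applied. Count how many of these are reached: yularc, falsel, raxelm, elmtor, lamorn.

Using R3, zorion and selsyl make raxelm.
Using R7, raxelm and zorion make lamorn.
lamorn + selsyl → elmtor (R6).
yularc would need tamyul (R5), but tamyul is never obtained.
falsel would need tamyul (R1), but tamyul is never obtained.
raxelm: reached.
elmtor: reached.
lamorn: reached.
Reached: raxelm, elmtor, and lamorn — 3 of the 5.

3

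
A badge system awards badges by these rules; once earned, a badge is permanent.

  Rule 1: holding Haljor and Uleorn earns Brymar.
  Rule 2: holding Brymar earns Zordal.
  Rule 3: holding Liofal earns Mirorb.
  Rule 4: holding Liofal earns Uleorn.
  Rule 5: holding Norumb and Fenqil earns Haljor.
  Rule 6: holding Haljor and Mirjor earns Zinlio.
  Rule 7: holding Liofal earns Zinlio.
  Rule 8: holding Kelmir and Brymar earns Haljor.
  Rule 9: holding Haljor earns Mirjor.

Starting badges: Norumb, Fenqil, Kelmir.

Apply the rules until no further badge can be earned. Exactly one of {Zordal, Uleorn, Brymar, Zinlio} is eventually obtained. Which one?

Zinlio

With Norumb and Fenqil, Haljor is earned (Rule 5).
With Haljor, Mirjor is earned (Rule 9).
With Haljor and Mirjor, Zinlio is earned (Rule 6).
Uleorn would need Liofal (Rule 4), but Liofal is never earned. Zordal would need Brymar (Rule 2), but Brymar is never earned. Brymar would need Haljor and Uleorn (Rule 1), but Uleorn is never earned.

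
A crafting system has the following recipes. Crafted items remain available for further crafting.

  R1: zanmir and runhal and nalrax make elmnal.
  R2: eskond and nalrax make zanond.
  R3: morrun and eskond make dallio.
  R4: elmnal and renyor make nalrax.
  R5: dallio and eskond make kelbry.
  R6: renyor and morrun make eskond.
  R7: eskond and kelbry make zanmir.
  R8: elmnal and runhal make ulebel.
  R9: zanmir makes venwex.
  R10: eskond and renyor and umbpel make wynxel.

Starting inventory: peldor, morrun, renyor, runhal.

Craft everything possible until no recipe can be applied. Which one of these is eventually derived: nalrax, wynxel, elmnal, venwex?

venwex

Using R6, renyor and morrun make eskond.
Using R3, morrun and eskond make dallio.
dallio and eskond → kelbry (R5).
eskond and kelbry → zanmir (R7).
Using R9, zanmir makes venwex.
nalrax would need elmnal and renyor (R4), but elmnal is never obtained. elmnal would need zanmir, runhal, and nalrax (R1), but nalrax is never obtained. wynxel would need eskond, renyor, and umbpel (R10), but umbpel is never obtained.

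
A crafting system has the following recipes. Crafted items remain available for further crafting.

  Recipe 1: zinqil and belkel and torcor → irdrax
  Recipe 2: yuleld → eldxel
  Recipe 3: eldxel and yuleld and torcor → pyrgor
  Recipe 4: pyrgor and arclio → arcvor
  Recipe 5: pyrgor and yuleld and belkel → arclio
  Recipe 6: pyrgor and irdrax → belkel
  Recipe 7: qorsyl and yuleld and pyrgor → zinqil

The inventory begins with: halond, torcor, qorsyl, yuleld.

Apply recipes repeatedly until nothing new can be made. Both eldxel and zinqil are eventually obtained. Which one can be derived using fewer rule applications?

eldxel

eldxel: Using Recipe 2, yuleld makes eldxel. [1 rule application]
zinqil: yuleld → eldxel (Recipe 2). eldxel and yuleld and torcor → pyrgor (Recipe 3). Using Recipe 7, qorsyl, yuleld, and pyrgor make zinqil. [3 rule applications]
eldxel needs fewer.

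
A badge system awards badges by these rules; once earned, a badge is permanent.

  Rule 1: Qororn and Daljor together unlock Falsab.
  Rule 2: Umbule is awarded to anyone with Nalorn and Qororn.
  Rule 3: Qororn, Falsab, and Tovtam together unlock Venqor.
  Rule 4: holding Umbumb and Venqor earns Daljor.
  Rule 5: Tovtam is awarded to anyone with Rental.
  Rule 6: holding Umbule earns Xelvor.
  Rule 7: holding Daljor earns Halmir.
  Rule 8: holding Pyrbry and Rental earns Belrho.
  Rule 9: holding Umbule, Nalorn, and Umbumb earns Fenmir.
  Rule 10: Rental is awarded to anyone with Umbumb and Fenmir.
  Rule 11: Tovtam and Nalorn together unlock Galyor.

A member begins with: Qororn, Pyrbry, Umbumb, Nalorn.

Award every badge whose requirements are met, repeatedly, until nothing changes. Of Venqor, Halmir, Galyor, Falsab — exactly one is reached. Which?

With Nalorn and Qororn, Umbule is earned (Rule 2).
With Umbule, Nalorn, and Umbumb, Fenmir is earned (Rule 9).
With Umbumb and Fenmir, Rental is earned (Rule 10).
With Rental, Tovtam is earned (Rule 5).
With Tovtam and Nalorn, Galyor is earned (Rule 11).
Venqor would need Qororn, Falsab, and Tovtam (Rule 3), but Falsab is never earned. Falsab would need Qororn and Daljor (Rule 1), but Daljor is never earned. Halmir would need Daljor (Rule 7), but Daljor is never earned.

Galyor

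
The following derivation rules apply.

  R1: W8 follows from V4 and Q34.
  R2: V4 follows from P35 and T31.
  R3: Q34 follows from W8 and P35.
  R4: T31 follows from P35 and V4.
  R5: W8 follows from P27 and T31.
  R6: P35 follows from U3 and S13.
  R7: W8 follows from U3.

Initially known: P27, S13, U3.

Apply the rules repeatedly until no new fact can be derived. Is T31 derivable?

T31 would need P35 and V4 (R4), but V4 is never established.

No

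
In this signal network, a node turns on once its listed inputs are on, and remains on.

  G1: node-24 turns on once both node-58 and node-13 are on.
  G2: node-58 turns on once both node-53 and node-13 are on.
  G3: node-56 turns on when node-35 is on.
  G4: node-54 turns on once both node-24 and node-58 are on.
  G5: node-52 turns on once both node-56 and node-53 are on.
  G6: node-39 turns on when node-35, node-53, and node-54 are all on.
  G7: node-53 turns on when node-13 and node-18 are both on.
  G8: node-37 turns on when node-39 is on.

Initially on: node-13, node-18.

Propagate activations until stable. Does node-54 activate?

G7: node-13 and node-18 on → node-53 on.
node-53 and node-13 are on, so node-58 turns on (G2).
node-58 and node-13 are on, so node-24 turns on (G1).
G4: node-24 and node-58 on → node-54 on.

Yes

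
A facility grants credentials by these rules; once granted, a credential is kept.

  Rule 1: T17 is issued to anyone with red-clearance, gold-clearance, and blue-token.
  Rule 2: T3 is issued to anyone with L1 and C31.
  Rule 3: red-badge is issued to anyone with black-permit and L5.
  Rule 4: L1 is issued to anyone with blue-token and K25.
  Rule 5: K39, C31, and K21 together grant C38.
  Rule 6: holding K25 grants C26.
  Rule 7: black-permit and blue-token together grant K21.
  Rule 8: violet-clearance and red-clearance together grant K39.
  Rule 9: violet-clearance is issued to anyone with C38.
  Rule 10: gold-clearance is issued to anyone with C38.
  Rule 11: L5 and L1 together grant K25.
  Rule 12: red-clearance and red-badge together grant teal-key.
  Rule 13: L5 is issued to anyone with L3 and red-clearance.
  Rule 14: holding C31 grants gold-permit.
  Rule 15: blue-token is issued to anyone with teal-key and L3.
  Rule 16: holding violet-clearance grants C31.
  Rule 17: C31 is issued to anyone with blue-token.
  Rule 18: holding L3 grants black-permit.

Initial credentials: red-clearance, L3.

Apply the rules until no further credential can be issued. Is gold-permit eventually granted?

Holding L3 and red-clearance grants L5 (Rule 13).
Holding L3 grants black-permit (Rule 18).
Holding black-permit and L5 grants red-badge (Rule 3).
Holding red-clearance and red-badge grants teal-key (Rule 12).
Holding teal-key and L3 grants blue-token (Rule 15).
Holding blue-token grants C31 (Rule 17).
Holding C31 grants gold-permit (Rule 14).

Yes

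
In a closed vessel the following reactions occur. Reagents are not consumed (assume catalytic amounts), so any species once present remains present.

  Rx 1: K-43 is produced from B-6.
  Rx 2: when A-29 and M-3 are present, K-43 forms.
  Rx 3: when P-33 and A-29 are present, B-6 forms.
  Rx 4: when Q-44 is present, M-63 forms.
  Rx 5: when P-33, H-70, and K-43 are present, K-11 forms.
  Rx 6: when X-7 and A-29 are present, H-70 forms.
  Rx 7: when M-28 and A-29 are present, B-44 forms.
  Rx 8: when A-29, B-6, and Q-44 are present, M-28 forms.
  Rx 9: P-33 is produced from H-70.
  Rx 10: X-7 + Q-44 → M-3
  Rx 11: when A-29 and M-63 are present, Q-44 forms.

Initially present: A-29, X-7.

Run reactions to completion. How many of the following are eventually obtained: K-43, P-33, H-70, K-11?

X-7 and A-29 present → H-70 forms (Rx 6).
H-70 present → P-33 forms (Rx 9).
P-33 and A-29 present → B-6 forms (Rx 3).
B-6 present → K-43 forms (Rx 1).
P-33, H-70, and K-43 present → K-11 forms (Rx 5).
K-43: reached.
P-33: reached.
H-70: reached.
K-11: reached.
All 4 are reached.

4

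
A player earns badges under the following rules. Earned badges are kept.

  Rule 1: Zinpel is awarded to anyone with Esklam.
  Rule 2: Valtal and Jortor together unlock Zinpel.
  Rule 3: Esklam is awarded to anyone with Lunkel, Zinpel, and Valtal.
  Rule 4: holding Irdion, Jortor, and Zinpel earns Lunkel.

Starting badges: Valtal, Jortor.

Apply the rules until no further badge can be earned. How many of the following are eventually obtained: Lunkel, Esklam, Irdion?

Lunkel would need Irdion, Jortor, and Zinpel (Rule 4), but Irdion is never earned.
Esklam would need Lunkel, Zinpel, and Valtal (Rule 3), but Lunkel is never earned.
No rule produces Irdion, and it is not given.
None of the 3 are reached.

0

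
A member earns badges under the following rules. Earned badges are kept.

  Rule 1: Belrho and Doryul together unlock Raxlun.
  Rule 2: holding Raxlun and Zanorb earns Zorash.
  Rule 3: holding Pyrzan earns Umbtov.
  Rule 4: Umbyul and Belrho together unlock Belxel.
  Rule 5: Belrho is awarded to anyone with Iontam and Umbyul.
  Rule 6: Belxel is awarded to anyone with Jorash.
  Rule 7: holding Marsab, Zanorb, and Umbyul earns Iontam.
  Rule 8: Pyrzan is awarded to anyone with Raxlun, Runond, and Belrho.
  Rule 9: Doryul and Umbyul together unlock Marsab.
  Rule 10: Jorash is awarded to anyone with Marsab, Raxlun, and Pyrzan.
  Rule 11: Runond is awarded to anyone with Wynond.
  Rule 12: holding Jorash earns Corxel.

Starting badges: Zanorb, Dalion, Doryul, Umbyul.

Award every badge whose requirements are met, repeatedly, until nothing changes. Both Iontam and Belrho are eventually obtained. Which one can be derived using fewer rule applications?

Iontam

Iontam: With Doryul and Umbyul, Marsab is earned (Rule 9). With Marsab, Zanorb, and Umbyul, Iontam is earned (Rule 7). [2 rule applications]
Belrho: With Doryul and Umbyul, Marsab is earned (Rule 9). With Marsab, Zanorb, and Umbyul, Iontam is earned (Rule 7). With Iontam and Umbyul, Belrho is earned (Rule 5). [3 rule applications]
Iontam needs fewer.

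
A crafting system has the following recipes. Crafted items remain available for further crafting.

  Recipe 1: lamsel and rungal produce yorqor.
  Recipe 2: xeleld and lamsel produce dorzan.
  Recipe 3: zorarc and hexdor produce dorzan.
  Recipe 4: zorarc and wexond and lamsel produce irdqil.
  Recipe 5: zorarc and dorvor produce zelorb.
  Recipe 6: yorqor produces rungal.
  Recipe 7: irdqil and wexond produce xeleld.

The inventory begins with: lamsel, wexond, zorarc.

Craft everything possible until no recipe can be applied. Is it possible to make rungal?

No

rungal would need yorqor (Recipe 6), but yorqor is never obtained.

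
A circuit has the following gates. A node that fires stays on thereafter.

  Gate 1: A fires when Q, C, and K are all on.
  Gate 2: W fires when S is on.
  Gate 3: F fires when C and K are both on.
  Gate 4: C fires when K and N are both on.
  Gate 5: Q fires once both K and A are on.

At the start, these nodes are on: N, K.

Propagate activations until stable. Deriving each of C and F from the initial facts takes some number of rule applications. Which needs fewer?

C

C: K and N are on, so C fires (Gate 4). [1 rule application]
F: Gate 4: K and N on → C on. C and K are on, so F fires (Gate 3). [2 rule applications]
C needs fewer.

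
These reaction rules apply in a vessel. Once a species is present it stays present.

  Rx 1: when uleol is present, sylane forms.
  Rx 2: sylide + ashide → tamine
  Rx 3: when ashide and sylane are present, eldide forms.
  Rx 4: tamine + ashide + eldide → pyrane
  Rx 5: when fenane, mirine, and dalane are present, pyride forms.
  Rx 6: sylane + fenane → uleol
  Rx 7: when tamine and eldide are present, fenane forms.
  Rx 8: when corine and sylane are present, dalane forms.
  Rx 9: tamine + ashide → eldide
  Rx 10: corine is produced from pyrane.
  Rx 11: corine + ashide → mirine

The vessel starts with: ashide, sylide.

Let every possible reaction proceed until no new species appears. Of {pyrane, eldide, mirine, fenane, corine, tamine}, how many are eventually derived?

6

sylide and ashide present → tamine forms (Rx 2).
tamine and ashide present → eldide forms (Rx 9).
tamine and eldide present → fenane forms (Rx 7).
tamine, ashide, and eldide present → pyrane forms (Rx 4).
pyrane present → corine forms (Rx 10).
corine and ashide present → mirine forms (Rx 11).
pyrane: reached.
eldide: reached.
mirine: reached.
fenane: reached.
corine: reached.
tamine: reached.
All 6 are reached.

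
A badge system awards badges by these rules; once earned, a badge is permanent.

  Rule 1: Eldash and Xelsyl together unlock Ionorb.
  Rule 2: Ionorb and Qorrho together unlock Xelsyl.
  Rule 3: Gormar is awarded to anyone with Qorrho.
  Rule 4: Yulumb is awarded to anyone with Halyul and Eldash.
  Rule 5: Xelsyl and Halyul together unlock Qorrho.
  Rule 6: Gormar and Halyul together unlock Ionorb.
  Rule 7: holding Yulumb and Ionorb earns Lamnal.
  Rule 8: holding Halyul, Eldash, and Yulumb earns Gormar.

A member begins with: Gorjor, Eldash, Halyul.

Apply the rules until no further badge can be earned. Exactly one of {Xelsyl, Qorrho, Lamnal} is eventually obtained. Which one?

Lamnal

With Halyul and Eldash, Yulumb is earned (Rule 4).
With Halyul, Eldash, and Yulumb, Gormar is earned (Rule 8).
With Gormar and Halyul, Ionorb is earned (Rule 6).
With Yulumb and Ionorb, Lamnal is earned (Rule 7).
Xelsyl would need Ionorb and Qorrho (Rule 2), but Qorrho is never earned. Qorrho would need Xelsyl and Halyul (Rule 5), but Xelsyl is never earned.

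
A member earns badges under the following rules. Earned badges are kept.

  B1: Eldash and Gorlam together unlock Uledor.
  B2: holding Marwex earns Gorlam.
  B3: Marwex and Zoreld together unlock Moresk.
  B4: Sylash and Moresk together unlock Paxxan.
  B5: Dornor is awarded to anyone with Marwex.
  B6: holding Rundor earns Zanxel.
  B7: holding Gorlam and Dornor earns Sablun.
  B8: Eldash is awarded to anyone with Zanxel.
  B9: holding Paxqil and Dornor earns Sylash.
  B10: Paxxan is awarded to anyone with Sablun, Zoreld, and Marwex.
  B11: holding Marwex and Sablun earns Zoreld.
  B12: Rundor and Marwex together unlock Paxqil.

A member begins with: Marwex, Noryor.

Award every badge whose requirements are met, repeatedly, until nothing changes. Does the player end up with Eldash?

No

Eldash would need Zanxel (B8), but Zanxel is never earned.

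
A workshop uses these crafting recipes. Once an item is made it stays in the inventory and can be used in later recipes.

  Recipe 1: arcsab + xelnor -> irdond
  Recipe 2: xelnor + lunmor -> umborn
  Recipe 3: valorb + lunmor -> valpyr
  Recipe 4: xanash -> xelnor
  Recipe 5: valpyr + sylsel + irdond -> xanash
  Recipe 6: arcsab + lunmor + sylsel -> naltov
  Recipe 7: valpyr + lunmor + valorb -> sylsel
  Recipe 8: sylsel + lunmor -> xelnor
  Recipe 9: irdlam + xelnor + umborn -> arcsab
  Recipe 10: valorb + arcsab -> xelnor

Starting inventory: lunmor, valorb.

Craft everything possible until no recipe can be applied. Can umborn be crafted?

valorb + lunmor -> valpyr (Recipe 3).
valpyr + lunmor + valorb -> sylsel (Recipe 7).
sylsel + lunmor -> xelnor (Recipe 8).
Using Recipe 2, xelnor and lunmor make umborn.

Yes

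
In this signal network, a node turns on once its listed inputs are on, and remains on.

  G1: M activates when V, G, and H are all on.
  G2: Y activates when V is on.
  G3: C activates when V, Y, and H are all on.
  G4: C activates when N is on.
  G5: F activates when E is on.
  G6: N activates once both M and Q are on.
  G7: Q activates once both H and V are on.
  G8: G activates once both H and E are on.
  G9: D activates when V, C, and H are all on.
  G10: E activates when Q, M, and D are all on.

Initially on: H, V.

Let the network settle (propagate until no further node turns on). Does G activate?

No

G would need H and E (G8), but E never turns on.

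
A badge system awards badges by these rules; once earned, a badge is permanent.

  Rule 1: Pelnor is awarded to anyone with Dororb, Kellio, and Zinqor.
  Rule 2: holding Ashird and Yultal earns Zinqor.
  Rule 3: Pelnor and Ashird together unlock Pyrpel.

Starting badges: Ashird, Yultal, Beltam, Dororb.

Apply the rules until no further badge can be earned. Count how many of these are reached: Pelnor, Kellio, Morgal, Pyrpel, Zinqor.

With Ashird and Yultal, Zinqor is earned (Rule 2).
Pelnor would need Dororb, Kellio, and Zinqor (Rule 1), but Kellio is never earned.
No rule produces Kellio, and it is not given.
No rule produces Morgal, and it is not given.
Pyrpel would need Pelnor and Ashird (Rule 3), but Pelnor is never earned.
Zinqor: reached.
Reached: Zinqor — 1 of the 5.

1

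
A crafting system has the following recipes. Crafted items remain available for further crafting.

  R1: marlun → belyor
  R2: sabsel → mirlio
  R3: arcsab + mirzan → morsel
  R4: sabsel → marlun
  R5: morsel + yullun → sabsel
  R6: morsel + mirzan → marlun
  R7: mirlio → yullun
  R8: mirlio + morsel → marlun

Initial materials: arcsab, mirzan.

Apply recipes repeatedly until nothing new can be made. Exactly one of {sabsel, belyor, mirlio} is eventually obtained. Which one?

Using R3, arcsab and mirzan make morsel.
morsel + mirzan → marlun (R6).
Using R1, marlun makes belyor.
sabsel would need morsel and yullun (R5), but yullun is never obtained. mirlio would need sabsel (R2), but sabsel is never obtained.

belyor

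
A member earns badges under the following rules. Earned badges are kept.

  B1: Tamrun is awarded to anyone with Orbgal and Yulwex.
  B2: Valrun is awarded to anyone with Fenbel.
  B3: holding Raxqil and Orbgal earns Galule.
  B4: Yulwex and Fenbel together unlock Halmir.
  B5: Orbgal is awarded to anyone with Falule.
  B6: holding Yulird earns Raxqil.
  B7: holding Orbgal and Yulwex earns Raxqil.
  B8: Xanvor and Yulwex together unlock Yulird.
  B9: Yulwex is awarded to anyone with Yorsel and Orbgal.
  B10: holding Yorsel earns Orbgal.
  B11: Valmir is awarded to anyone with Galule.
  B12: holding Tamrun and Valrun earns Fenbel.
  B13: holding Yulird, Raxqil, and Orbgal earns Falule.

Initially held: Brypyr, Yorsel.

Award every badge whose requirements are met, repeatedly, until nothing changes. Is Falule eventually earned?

Falule would need Yulird, Raxqil, and Orbgal (B13), but Yulird is never earned.

No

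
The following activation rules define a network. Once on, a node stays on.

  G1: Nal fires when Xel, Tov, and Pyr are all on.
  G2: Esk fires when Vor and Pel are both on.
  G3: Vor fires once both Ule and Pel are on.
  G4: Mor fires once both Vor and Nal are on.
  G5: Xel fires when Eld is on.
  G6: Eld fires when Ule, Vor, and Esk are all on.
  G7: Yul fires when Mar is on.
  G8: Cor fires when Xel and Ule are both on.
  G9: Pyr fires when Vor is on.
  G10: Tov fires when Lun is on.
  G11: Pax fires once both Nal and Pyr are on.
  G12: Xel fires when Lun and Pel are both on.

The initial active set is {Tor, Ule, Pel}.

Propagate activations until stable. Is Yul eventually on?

No

Yul would need Mar (G7), but Mar never turns on.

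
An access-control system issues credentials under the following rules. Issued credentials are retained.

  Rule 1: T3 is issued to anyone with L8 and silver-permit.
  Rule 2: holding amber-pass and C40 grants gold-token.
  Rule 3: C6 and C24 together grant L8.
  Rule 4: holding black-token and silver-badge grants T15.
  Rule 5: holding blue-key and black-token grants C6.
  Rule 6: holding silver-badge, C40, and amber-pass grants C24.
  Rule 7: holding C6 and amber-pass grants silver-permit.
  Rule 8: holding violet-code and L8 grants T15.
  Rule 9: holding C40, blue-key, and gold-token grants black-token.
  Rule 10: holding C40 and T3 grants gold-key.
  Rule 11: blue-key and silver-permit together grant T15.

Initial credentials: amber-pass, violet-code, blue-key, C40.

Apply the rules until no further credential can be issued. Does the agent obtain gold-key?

No

gold-key would need C40 and T3 (Rule 10), but T3 is never granted.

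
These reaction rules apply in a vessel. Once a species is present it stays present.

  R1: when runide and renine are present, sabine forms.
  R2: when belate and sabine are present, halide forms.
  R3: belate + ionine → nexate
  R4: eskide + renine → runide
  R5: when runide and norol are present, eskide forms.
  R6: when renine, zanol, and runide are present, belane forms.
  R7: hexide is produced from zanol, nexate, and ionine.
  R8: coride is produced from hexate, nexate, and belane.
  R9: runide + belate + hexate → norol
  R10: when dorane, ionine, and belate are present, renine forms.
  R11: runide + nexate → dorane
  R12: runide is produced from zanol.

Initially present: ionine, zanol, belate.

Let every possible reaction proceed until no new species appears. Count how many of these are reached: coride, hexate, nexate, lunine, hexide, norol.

2

belate and ionine present → nexate forms (R3).
zanol, nexate, and ionine present → hexide forms (R7).
coride would need hexate, nexate, and belane (R8), but hexate never forms.
No rule produces hexate, and it is not given.
nexate: reached.
No rule produces lunine, and it is not given.
hexide: reached.
norol would need runide, belate, and hexate (R9), but hexate never forms.
Reached: nexate and hexide — 2 of the 6.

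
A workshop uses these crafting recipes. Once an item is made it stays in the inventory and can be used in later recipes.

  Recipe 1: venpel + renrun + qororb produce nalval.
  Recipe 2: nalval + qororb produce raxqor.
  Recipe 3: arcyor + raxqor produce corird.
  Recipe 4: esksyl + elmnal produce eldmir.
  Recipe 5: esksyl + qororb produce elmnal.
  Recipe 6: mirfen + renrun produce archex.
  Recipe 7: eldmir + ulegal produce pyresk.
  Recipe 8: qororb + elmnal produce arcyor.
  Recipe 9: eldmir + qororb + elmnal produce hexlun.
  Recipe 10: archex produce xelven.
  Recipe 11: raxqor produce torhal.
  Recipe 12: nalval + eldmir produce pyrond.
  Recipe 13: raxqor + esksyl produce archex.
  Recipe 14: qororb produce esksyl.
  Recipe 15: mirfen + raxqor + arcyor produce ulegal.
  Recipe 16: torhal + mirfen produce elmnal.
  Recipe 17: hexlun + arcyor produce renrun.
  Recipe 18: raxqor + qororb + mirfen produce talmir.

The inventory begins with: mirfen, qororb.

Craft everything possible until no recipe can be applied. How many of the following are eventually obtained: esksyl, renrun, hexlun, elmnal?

4

qororb → esksyl (Recipe 14).
Using Recipe 5, esksyl and qororb make elmnal.
Using Recipe 8, qororb and elmnal make arcyor.
Using Recipe 4, esksyl and elmnal make eldmir.
eldmir + qororb + elmnal → hexlun (Recipe 9).
hexlun + arcyor → renrun (Recipe 17).
esksyl: reached.
renrun: reached.
hexlun: reached.
elmnal: reached.
All 4 are reached.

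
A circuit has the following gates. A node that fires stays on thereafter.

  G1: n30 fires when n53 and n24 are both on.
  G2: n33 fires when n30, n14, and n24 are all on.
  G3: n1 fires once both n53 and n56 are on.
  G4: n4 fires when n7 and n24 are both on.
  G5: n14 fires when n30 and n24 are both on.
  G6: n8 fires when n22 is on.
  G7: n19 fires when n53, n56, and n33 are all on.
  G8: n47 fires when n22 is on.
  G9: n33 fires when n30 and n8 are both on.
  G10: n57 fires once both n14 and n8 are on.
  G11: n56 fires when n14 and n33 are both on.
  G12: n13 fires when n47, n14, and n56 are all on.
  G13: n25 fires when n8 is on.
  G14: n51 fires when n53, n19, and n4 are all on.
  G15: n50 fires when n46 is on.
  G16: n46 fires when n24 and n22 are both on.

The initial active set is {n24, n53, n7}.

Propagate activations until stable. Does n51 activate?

n7 and n24 are on, so n4 fires (G4).
G1: n53 and n24 on → n30 on.
G5: n30 and n24 on → n14 on.
G2: n30, n14, and n24 on → n33 on.
G11: n14 and n33 on → n56 on.
n53, n56, and n33 are on, so n19 fires (G7).
G14: n53, n19, and n4 on → n51 on.

Yes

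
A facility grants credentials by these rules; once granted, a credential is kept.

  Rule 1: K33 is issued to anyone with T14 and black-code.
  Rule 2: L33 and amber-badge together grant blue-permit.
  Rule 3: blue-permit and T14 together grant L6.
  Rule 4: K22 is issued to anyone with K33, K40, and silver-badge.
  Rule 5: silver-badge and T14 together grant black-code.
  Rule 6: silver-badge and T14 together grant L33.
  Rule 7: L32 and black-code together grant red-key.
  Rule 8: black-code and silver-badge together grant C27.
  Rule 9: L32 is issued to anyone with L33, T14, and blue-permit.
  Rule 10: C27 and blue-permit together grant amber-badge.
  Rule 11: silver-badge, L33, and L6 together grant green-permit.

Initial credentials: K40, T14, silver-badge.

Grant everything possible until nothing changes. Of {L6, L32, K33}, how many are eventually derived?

1

Holding silver-badge and T14 grants black-code (Rule 5).
Holding T14 and black-code grants K33 (Rule 1).
L6 would need blue-permit and T14 (Rule 3), but blue-permit is never granted.
L32 would need L33, T14, and blue-permit (Rule 9), but blue-permit is never granted.
K33: reached.
Reached: K33 — 1 of the 3.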